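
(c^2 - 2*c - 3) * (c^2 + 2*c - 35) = c^4 - 42*c^2 + 64*c + 105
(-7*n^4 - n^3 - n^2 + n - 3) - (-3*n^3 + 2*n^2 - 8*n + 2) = -7*n^4 + 2*n^3 - 3*n^2 + 9*n - 5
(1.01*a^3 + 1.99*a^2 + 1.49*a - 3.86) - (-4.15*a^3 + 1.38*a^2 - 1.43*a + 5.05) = 5.16*a^3 + 0.61*a^2 + 2.92*a - 8.91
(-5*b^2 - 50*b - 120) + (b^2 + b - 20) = -4*b^2 - 49*b - 140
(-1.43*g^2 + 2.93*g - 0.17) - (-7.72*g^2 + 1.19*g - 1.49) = 6.29*g^2 + 1.74*g + 1.32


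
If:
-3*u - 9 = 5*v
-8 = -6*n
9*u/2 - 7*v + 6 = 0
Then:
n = 4/3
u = -62/29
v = -15/29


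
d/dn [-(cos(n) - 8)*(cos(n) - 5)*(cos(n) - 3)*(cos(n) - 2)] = (225*cos(n) - 27*cos(2*n) + cos(3*n) - 305)*sin(n)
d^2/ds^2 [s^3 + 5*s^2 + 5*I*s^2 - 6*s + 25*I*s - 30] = 6*s + 10 + 10*I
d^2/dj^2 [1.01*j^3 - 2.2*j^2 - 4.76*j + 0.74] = 6.06*j - 4.4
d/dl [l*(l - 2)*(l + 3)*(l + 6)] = 4*l^3 + 21*l^2 - 36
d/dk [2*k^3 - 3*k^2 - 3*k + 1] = 6*k^2 - 6*k - 3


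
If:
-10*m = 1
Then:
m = -1/10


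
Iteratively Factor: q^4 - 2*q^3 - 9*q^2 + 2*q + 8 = (q + 2)*(q^3 - 4*q^2 - q + 4) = (q - 1)*(q + 2)*(q^2 - 3*q - 4) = (q - 1)*(q + 1)*(q + 2)*(q - 4)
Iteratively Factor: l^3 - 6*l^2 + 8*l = (l - 4)*(l^2 - 2*l) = l*(l - 4)*(l - 2)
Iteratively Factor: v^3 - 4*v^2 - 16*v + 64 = (v - 4)*(v^2 - 16) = (v - 4)^2*(v + 4)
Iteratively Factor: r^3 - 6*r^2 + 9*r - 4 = (r - 4)*(r^2 - 2*r + 1) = (r - 4)*(r - 1)*(r - 1)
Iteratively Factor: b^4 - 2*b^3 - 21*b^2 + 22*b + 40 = (b - 2)*(b^3 - 21*b - 20) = (b - 5)*(b - 2)*(b^2 + 5*b + 4) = (b - 5)*(b - 2)*(b + 1)*(b + 4)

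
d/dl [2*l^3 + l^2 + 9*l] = 6*l^2 + 2*l + 9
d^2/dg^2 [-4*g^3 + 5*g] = -24*g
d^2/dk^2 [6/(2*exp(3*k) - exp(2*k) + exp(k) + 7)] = 6*((-18*exp(2*k) + 4*exp(k) - 1)*(2*exp(3*k) - exp(2*k) + exp(k) + 7) + 2*(6*exp(2*k) - 2*exp(k) + 1)^2*exp(k))*exp(k)/(2*exp(3*k) - exp(2*k) + exp(k) + 7)^3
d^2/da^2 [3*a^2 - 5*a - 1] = 6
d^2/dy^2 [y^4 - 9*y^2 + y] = 12*y^2 - 18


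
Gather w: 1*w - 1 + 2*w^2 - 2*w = 2*w^2 - w - 1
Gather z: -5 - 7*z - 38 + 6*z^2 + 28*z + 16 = 6*z^2 + 21*z - 27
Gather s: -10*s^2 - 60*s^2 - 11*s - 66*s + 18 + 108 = -70*s^2 - 77*s + 126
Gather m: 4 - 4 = 0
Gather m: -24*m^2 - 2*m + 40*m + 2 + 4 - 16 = -24*m^2 + 38*m - 10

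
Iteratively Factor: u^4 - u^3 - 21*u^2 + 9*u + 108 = (u + 3)*(u^3 - 4*u^2 - 9*u + 36) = (u - 3)*(u + 3)*(u^2 - u - 12) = (u - 4)*(u - 3)*(u + 3)*(u + 3)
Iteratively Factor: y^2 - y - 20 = (y - 5)*(y + 4)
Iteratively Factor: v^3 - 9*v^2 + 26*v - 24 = (v - 3)*(v^2 - 6*v + 8) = (v - 4)*(v - 3)*(v - 2)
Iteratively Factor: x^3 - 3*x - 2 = (x + 1)*(x^2 - x - 2) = (x - 2)*(x + 1)*(x + 1)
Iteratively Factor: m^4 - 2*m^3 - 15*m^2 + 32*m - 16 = (m - 1)*(m^3 - m^2 - 16*m + 16) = (m - 1)*(m + 4)*(m^2 - 5*m + 4) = (m - 4)*(m - 1)*(m + 4)*(m - 1)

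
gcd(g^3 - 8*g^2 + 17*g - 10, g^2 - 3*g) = 1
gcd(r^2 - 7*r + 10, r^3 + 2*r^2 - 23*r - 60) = r - 5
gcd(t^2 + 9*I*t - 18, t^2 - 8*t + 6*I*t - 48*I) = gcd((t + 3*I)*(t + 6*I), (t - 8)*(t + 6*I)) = t + 6*I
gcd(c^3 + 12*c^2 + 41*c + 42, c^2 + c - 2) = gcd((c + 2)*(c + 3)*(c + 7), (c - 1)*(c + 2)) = c + 2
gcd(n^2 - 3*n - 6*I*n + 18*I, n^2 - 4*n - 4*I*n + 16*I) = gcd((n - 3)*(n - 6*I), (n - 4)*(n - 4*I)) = 1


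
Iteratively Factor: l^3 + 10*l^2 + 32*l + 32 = (l + 2)*(l^2 + 8*l + 16) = (l + 2)*(l + 4)*(l + 4)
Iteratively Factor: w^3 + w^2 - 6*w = (w)*(w^2 + w - 6) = w*(w + 3)*(w - 2)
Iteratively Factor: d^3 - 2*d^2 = (d)*(d^2 - 2*d) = d*(d - 2)*(d)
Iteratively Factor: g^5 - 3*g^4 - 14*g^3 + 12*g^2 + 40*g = (g - 2)*(g^4 - g^3 - 16*g^2 - 20*g) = (g - 2)*(g + 2)*(g^3 - 3*g^2 - 10*g) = (g - 5)*(g - 2)*(g + 2)*(g^2 + 2*g) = g*(g - 5)*(g - 2)*(g + 2)*(g + 2)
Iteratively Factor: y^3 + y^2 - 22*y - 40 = (y - 5)*(y^2 + 6*y + 8) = (y - 5)*(y + 2)*(y + 4)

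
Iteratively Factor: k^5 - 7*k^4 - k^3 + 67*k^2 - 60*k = (k)*(k^4 - 7*k^3 - k^2 + 67*k - 60) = k*(k - 1)*(k^3 - 6*k^2 - 7*k + 60) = k*(k - 5)*(k - 1)*(k^2 - k - 12) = k*(k - 5)*(k - 1)*(k + 3)*(k - 4)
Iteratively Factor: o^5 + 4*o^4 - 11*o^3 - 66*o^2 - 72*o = (o - 4)*(o^4 + 8*o^3 + 21*o^2 + 18*o) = (o - 4)*(o + 3)*(o^3 + 5*o^2 + 6*o) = (o - 4)*(o + 2)*(o + 3)*(o^2 + 3*o) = (o - 4)*(o + 2)*(o + 3)^2*(o)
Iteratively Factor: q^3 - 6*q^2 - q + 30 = (q - 5)*(q^2 - q - 6) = (q - 5)*(q + 2)*(q - 3)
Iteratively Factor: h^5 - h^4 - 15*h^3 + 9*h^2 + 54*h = (h - 3)*(h^4 + 2*h^3 - 9*h^2 - 18*h) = (h - 3)*(h + 2)*(h^3 - 9*h) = h*(h - 3)*(h + 2)*(h^2 - 9) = h*(h - 3)^2*(h + 2)*(h + 3)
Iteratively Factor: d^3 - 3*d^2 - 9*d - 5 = (d + 1)*(d^2 - 4*d - 5) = (d + 1)^2*(d - 5)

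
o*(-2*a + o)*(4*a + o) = -8*a^2*o + 2*a*o^2 + o^3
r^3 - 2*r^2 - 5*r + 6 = (r - 3)*(r - 1)*(r + 2)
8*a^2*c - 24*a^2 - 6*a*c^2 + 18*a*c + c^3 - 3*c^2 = (-4*a + c)*(-2*a + c)*(c - 3)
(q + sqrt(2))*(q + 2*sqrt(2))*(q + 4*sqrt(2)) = q^3 + 7*sqrt(2)*q^2 + 28*q + 16*sqrt(2)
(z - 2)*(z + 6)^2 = z^3 + 10*z^2 + 12*z - 72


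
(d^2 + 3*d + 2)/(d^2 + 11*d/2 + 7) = 2*(d + 1)/(2*d + 7)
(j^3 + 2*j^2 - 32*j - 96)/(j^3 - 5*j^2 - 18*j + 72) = (j + 4)/(j - 3)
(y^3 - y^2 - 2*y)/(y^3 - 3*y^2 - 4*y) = (y - 2)/(y - 4)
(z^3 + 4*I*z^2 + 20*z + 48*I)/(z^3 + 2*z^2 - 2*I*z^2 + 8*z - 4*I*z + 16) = (z + 6*I)/(z + 2)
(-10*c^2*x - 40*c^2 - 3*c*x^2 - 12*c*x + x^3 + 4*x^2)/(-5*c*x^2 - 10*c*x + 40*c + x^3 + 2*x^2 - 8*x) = (2*c + x)/(x - 2)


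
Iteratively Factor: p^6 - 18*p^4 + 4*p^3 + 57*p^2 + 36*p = (p + 1)*(p^5 - p^4 - 17*p^3 + 21*p^2 + 36*p) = p*(p + 1)*(p^4 - p^3 - 17*p^2 + 21*p + 36) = p*(p - 3)*(p + 1)*(p^3 + 2*p^2 - 11*p - 12) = p*(p - 3)*(p + 1)^2*(p^2 + p - 12) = p*(p - 3)^2*(p + 1)^2*(p + 4)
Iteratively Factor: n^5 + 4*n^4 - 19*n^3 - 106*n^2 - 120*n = (n + 2)*(n^4 + 2*n^3 - 23*n^2 - 60*n) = (n + 2)*(n + 3)*(n^3 - n^2 - 20*n) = (n + 2)*(n + 3)*(n + 4)*(n^2 - 5*n) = n*(n + 2)*(n + 3)*(n + 4)*(n - 5)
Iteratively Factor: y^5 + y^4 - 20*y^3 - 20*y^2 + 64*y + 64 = (y - 4)*(y^4 + 5*y^3 - 20*y - 16) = (y - 4)*(y + 2)*(y^3 + 3*y^2 - 6*y - 8) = (y - 4)*(y + 1)*(y + 2)*(y^2 + 2*y - 8) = (y - 4)*(y + 1)*(y + 2)*(y + 4)*(y - 2)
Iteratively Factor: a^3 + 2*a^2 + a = (a + 1)*(a^2 + a) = a*(a + 1)*(a + 1)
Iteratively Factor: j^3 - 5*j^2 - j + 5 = (j - 1)*(j^2 - 4*j - 5) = (j - 5)*(j - 1)*(j + 1)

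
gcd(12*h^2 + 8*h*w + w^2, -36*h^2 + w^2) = 6*h + w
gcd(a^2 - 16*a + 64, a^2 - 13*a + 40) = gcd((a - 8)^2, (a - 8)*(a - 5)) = a - 8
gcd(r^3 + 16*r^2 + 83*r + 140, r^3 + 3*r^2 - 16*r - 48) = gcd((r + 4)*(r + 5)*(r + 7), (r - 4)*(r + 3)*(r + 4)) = r + 4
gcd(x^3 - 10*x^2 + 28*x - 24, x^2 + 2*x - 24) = 1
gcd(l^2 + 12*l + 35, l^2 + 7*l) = l + 7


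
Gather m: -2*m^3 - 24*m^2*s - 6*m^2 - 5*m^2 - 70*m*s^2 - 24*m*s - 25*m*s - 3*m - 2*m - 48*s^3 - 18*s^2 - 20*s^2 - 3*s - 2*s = -2*m^3 + m^2*(-24*s - 11) + m*(-70*s^2 - 49*s - 5) - 48*s^3 - 38*s^2 - 5*s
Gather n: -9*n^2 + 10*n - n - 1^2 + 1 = -9*n^2 + 9*n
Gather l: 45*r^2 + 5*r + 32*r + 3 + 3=45*r^2 + 37*r + 6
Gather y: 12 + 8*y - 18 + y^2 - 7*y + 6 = y^2 + y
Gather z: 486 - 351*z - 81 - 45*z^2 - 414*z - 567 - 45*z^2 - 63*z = -90*z^2 - 828*z - 162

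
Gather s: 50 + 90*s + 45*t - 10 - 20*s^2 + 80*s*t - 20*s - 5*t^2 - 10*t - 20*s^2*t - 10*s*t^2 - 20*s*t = s^2*(-20*t - 20) + s*(-10*t^2 + 60*t + 70) - 5*t^2 + 35*t + 40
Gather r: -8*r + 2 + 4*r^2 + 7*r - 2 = 4*r^2 - r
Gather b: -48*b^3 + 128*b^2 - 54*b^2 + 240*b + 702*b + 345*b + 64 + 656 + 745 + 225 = -48*b^3 + 74*b^2 + 1287*b + 1690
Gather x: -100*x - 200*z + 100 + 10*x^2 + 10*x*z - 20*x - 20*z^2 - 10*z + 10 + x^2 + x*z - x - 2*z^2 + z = 11*x^2 + x*(11*z - 121) - 22*z^2 - 209*z + 110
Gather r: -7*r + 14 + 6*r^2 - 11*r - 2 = 6*r^2 - 18*r + 12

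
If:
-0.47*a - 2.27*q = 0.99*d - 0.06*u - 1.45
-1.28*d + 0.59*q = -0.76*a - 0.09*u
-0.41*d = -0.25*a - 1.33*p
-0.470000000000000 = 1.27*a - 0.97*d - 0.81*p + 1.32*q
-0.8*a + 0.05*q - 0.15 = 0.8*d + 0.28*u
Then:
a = -1.35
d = -0.06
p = 0.24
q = 1.04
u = 3.69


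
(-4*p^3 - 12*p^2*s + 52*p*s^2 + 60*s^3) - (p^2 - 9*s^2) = -4*p^3 - 12*p^2*s - p^2 + 52*p*s^2 + 60*s^3 + 9*s^2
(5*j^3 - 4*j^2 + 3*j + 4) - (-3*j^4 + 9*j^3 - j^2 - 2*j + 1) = 3*j^4 - 4*j^3 - 3*j^2 + 5*j + 3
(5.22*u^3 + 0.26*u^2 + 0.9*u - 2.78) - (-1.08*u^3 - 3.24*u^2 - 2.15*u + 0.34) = 6.3*u^3 + 3.5*u^2 + 3.05*u - 3.12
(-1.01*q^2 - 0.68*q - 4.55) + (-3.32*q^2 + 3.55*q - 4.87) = -4.33*q^2 + 2.87*q - 9.42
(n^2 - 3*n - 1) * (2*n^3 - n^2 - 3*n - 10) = 2*n^5 - 7*n^4 - 2*n^3 + 33*n + 10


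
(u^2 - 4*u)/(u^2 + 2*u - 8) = u*(u - 4)/(u^2 + 2*u - 8)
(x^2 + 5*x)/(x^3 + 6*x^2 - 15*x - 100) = x/(x^2 + x - 20)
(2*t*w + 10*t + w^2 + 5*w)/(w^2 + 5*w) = (2*t + w)/w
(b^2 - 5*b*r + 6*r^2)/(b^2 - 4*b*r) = (b^2 - 5*b*r + 6*r^2)/(b*(b - 4*r))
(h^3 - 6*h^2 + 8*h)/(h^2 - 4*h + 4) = h*(h - 4)/(h - 2)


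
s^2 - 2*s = s*(s - 2)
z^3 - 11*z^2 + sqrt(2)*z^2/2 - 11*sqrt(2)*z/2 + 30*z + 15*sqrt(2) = (z - 6)*(z - 5)*(z + sqrt(2)/2)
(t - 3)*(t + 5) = t^2 + 2*t - 15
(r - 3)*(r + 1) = r^2 - 2*r - 3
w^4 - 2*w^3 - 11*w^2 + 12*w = w*(w - 4)*(w - 1)*(w + 3)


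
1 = 1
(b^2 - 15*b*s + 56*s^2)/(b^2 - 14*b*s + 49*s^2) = (-b + 8*s)/(-b + 7*s)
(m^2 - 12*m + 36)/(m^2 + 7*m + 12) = (m^2 - 12*m + 36)/(m^2 + 7*m + 12)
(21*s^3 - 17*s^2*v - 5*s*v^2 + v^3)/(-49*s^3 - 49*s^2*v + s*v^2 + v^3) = (-3*s^2 + 2*s*v + v^2)/(7*s^2 + 8*s*v + v^2)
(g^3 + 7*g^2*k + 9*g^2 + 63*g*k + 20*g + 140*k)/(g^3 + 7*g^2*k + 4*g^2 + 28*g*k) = (g + 5)/g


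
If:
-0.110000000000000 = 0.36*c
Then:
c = -0.31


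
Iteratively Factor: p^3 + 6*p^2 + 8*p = (p)*(p^2 + 6*p + 8) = p*(p + 4)*(p + 2)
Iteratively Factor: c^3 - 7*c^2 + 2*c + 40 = (c - 4)*(c^2 - 3*c - 10) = (c - 4)*(c + 2)*(c - 5)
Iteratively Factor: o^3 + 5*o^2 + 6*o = (o + 2)*(o^2 + 3*o) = o*(o + 2)*(o + 3)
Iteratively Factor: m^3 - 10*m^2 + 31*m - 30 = (m - 3)*(m^2 - 7*m + 10) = (m - 5)*(m - 3)*(m - 2)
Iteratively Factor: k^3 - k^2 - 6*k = (k)*(k^2 - k - 6) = k*(k - 3)*(k + 2)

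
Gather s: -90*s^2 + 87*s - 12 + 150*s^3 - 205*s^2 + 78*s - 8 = 150*s^3 - 295*s^2 + 165*s - 20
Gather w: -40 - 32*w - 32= -32*w - 72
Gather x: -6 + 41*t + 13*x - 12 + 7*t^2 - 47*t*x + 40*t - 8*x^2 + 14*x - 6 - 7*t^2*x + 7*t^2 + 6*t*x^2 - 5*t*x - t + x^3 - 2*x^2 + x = 14*t^2 + 80*t + x^3 + x^2*(6*t - 10) + x*(-7*t^2 - 52*t + 28) - 24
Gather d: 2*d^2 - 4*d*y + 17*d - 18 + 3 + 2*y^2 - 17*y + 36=2*d^2 + d*(17 - 4*y) + 2*y^2 - 17*y + 21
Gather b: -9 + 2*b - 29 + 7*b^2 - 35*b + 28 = 7*b^2 - 33*b - 10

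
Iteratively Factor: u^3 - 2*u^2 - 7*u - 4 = (u - 4)*(u^2 + 2*u + 1) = (u - 4)*(u + 1)*(u + 1)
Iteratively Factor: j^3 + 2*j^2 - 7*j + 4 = (j + 4)*(j^2 - 2*j + 1) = (j - 1)*(j + 4)*(j - 1)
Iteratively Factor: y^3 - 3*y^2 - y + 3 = (y - 3)*(y^2 - 1) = (y - 3)*(y - 1)*(y + 1)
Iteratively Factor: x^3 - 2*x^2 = (x)*(x^2 - 2*x) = x*(x - 2)*(x)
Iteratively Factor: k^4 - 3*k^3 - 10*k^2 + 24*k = (k + 3)*(k^3 - 6*k^2 + 8*k) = (k - 2)*(k + 3)*(k^2 - 4*k) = (k - 4)*(k - 2)*(k + 3)*(k)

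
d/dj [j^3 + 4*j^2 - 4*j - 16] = 3*j^2 + 8*j - 4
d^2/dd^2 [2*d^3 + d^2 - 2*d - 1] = 12*d + 2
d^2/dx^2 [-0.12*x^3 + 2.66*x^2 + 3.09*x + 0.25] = 5.32 - 0.72*x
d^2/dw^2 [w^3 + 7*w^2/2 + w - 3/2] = 6*w + 7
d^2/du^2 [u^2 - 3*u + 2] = 2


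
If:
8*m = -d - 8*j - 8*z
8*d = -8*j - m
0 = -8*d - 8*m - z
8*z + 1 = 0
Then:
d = -57/896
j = 55/1024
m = 71/896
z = -1/8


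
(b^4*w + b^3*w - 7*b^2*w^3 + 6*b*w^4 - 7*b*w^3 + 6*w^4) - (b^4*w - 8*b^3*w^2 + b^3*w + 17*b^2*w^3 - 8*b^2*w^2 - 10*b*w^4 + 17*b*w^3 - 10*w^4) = 8*b^3*w^2 - 24*b^2*w^3 + 8*b^2*w^2 + 16*b*w^4 - 24*b*w^3 + 16*w^4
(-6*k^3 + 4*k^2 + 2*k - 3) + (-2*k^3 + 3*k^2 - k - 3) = -8*k^3 + 7*k^2 + k - 6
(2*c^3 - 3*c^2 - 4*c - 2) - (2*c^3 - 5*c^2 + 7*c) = 2*c^2 - 11*c - 2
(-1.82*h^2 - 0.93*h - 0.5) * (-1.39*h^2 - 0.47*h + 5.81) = 2.5298*h^4 + 2.1481*h^3 - 9.4421*h^2 - 5.1683*h - 2.905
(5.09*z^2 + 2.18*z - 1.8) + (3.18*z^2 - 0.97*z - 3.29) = 8.27*z^2 + 1.21*z - 5.09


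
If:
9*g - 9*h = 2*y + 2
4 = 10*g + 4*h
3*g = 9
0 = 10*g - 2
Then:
No Solution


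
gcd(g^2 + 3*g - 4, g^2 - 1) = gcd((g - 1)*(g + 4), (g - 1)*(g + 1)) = g - 1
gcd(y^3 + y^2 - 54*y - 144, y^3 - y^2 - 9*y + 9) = y + 3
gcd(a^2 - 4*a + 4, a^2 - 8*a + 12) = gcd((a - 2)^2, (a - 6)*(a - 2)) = a - 2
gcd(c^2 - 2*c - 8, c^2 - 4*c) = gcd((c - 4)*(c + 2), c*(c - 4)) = c - 4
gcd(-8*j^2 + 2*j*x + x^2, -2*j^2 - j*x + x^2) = -2*j + x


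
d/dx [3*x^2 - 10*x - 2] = 6*x - 10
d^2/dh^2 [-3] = 0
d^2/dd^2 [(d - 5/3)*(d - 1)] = 2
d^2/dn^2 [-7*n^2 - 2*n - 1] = -14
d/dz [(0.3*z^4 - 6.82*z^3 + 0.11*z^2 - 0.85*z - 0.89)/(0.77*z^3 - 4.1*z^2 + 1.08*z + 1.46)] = (0.231*z^6 - 2.46*z^5 + 28.8493*z^4 - 11.6702*z^3 - 31.1819*z^2 - 6.9768*z - 0.2798)/(0.5929*z^6 - 6.314*z^5 + 18.4732*z^4 - 6.6076*z^3 - 10.8056*z^2 + 3.1536*z + 2.1316)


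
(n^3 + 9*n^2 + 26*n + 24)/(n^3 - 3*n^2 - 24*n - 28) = (n^2 + 7*n + 12)/(n^2 - 5*n - 14)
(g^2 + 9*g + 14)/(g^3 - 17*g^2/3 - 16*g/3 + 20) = 3*(g + 7)/(3*g^2 - 23*g + 30)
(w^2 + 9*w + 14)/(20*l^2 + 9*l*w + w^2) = (w^2 + 9*w + 14)/(20*l^2 + 9*l*w + w^2)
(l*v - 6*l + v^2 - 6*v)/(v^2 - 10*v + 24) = (l + v)/(v - 4)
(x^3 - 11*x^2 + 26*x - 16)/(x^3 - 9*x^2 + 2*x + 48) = (x^2 - 3*x + 2)/(x^2 - x - 6)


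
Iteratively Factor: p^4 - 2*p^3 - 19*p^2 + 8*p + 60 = (p + 3)*(p^3 - 5*p^2 - 4*p + 20) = (p + 2)*(p + 3)*(p^2 - 7*p + 10) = (p - 2)*(p + 2)*(p + 3)*(p - 5)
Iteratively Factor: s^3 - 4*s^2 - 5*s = (s - 5)*(s^2 + s) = (s - 5)*(s + 1)*(s)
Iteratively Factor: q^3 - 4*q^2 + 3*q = (q - 1)*(q^2 - 3*q) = q*(q - 1)*(q - 3)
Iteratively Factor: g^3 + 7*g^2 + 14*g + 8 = (g + 1)*(g^2 + 6*g + 8) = (g + 1)*(g + 4)*(g + 2)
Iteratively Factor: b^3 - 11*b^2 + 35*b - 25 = (b - 5)*(b^2 - 6*b + 5) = (b - 5)^2*(b - 1)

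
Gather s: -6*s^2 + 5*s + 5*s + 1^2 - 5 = -6*s^2 + 10*s - 4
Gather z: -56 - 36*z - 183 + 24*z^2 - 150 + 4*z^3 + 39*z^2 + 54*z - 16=4*z^3 + 63*z^2 + 18*z - 405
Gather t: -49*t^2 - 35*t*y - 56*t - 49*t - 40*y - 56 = -49*t^2 + t*(-35*y - 105) - 40*y - 56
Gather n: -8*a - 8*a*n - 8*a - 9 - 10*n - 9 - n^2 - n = -16*a - n^2 + n*(-8*a - 11) - 18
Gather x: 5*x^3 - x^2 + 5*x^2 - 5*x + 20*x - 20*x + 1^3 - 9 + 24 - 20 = 5*x^3 + 4*x^2 - 5*x - 4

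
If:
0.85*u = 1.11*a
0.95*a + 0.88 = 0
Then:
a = -0.93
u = -1.21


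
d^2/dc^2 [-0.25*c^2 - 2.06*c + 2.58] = -0.500000000000000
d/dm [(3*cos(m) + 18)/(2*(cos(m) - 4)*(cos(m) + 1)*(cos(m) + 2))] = 3*(-21*cos(m) + 17*cos(2*m) + cos(3*m) - 87)*sin(m)/(4*(cos(m) - 4)^2*(cos(m) + 1)^2*(cos(m) + 2)^2)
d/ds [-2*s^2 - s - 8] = -4*s - 1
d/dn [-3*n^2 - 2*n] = -6*n - 2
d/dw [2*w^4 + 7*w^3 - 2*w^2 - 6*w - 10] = 8*w^3 + 21*w^2 - 4*w - 6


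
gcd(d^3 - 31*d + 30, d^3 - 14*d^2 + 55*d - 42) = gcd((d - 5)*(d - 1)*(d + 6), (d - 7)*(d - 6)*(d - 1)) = d - 1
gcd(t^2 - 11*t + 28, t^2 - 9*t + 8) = 1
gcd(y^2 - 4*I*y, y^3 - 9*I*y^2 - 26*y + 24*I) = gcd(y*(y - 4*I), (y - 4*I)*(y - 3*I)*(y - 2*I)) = y - 4*I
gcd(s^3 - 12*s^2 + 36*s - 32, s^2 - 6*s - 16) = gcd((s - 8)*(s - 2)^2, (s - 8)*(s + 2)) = s - 8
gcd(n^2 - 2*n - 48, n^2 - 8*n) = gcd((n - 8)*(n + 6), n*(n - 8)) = n - 8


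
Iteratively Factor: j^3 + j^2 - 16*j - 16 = (j + 1)*(j^2 - 16) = (j + 1)*(j + 4)*(j - 4)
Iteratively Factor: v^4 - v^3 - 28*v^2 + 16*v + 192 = (v + 4)*(v^3 - 5*v^2 - 8*v + 48) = (v - 4)*(v + 4)*(v^2 - v - 12) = (v - 4)^2*(v + 4)*(v + 3)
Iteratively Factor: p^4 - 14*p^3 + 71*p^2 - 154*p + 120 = (p - 4)*(p^3 - 10*p^2 + 31*p - 30) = (p - 4)*(p - 2)*(p^2 - 8*p + 15) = (p - 5)*(p - 4)*(p - 2)*(p - 3)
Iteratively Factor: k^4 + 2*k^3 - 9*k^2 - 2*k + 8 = (k + 4)*(k^3 - 2*k^2 - k + 2) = (k - 1)*(k + 4)*(k^2 - k - 2) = (k - 2)*(k - 1)*(k + 4)*(k + 1)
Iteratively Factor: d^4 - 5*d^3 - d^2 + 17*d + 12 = (d + 1)*(d^3 - 6*d^2 + 5*d + 12) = (d - 3)*(d + 1)*(d^2 - 3*d - 4) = (d - 3)*(d + 1)^2*(d - 4)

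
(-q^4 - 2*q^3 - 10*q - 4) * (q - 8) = -q^5 + 6*q^4 + 16*q^3 - 10*q^2 + 76*q + 32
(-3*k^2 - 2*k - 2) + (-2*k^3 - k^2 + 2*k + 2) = -2*k^3 - 4*k^2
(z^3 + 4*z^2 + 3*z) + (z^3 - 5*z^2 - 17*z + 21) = 2*z^3 - z^2 - 14*z + 21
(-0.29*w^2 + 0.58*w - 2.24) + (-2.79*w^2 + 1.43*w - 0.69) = -3.08*w^2 + 2.01*w - 2.93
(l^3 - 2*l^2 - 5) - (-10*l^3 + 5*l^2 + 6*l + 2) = 11*l^3 - 7*l^2 - 6*l - 7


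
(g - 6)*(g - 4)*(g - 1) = g^3 - 11*g^2 + 34*g - 24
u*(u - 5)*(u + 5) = u^3 - 25*u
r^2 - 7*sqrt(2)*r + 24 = (r - 4*sqrt(2))*(r - 3*sqrt(2))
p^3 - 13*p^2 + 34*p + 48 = (p - 8)*(p - 6)*(p + 1)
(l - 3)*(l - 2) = l^2 - 5*l + 6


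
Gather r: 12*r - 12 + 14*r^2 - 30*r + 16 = 14*r^2 - 18*r + 4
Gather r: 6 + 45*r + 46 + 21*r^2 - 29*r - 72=21*r^2 + 16*r - 20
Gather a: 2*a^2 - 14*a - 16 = 2*a^2 - 14*a - 16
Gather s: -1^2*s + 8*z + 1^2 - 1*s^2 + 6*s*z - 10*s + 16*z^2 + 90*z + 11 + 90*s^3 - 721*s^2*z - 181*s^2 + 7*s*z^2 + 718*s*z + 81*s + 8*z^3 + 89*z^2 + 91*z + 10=90*s^3 + s^2*(-721*z - 182) + s*(7*z^2 + 724*z + 70) + 8*z^3 + 105*z^2 + 189*z + 22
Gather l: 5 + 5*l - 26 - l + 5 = 4*l - 16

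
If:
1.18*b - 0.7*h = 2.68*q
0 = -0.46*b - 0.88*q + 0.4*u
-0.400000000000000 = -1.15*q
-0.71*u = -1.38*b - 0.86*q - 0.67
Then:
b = -0.76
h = -2.61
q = 0.35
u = -0.10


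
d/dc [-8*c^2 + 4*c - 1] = 4 - 16*c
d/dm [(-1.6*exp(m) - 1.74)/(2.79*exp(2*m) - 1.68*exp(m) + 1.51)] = (4.464*exp(2*m) + 9.7092*exp(m) - 5.3392)*exp(m)/(7.7841*exp(4*m) - 9.3744*exp(3*m) + 11.2482*exp(2*m) - 5.0736*exp(m) + 2.2801)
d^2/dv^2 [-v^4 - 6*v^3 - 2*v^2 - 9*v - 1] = -12*v^2 - 36*v - 4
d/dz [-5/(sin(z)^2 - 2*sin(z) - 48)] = 10*(sin(z) - 1)*cos(z)/((sin(z) - 8)^2*(sin(z) + 6)^2)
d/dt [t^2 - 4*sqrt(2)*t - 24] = 2*t - 4*sqrt(2)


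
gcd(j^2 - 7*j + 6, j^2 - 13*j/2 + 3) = j - 6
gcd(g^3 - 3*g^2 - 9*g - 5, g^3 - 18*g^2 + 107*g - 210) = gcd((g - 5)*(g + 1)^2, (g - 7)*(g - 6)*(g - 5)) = g - 5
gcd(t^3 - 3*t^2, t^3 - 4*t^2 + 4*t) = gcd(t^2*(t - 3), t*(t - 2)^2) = t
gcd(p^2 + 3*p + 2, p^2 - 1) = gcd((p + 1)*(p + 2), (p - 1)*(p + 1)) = p + 1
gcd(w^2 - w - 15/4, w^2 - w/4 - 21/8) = w + 3/2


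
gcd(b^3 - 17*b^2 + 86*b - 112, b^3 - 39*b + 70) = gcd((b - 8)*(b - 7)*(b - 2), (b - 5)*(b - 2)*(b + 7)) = b - 2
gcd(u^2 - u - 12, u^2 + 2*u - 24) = u - 4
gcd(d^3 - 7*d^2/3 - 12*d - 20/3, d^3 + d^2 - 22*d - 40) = d^2 - 3*d - 10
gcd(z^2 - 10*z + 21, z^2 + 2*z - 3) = 1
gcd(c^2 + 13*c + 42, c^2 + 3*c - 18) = c + 6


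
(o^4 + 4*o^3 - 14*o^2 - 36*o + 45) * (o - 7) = o^5 - 3*o^4 - 42*o^3 + 62*o^2 + 297*o - 315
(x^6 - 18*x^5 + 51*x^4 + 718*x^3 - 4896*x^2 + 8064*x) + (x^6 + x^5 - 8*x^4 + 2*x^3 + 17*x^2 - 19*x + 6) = 2*x^6 - 17*x^5 + 43*x^4 + 720*x^3 - 4879*x^2 + 8045*x + 6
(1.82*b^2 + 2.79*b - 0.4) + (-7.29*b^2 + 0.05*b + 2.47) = -5.47*b^2 + 2.84*b + 2.07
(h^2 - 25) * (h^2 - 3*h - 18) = h^4 - 3*h^3 - 43*h^2 + 75*h + 450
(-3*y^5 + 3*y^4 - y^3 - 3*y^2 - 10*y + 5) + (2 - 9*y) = -3*y^5 + 3*y^4 - y^3 - 3*y^2 - 19*y + 7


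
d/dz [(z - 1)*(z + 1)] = 2*z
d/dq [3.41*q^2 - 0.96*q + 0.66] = 6.82*q - 0.96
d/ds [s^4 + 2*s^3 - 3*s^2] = 2*s*(2*s^2 + 3*s - 3)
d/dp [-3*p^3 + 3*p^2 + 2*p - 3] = -9*p^2 + 6*p + 2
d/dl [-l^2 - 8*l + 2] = -2*l - 8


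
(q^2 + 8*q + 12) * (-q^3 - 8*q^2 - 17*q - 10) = -q^5 - 16*q^4 - 93*q^3 - 242*q^2 - 284*q - 120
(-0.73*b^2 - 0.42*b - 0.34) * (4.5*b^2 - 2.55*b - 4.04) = -3.285*b^4 - 0.0285*b^3 + 2.4902*b^2 + 2.5638*b + 1.3736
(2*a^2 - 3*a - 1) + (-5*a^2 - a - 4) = -3*a^2 - 4*a - 5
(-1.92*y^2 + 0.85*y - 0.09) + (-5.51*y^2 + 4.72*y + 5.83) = -7.43*y^2 + 5.57*y + 5.74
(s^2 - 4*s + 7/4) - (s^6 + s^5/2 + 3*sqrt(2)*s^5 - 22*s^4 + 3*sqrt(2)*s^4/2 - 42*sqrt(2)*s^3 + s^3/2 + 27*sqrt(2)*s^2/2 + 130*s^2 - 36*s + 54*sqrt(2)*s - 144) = -s^6 - 3*sqrt(2)*s^5 - s^5/2 - 3*sqrt(2)*s^4/2 + 22*s^4 - s^3/2 + 42*sqrt(2)*s^3 - 129*s^2 - 27*sqrt(2)*s^2/2 - 54*sqrt(2)*s + 32*s + 583/4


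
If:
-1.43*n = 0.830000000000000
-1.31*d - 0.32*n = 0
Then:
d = 0.14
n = -0.58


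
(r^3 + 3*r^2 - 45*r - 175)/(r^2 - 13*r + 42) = (r^2 + 10*r + 25)/(r - 6)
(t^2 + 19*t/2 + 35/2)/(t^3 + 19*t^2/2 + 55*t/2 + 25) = (t + 7)/(t^2 + 7*t + 10)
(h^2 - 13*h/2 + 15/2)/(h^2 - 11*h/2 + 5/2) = (2*h - 3)/(2*h - 1)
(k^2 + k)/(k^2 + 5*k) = (k + 1)/(k + 5)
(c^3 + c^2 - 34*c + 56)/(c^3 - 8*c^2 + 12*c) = (c^2 + 3*c - 28)/(c*(c - 6))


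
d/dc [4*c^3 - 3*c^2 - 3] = 6*c*(2*c - 1)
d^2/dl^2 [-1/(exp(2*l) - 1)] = 4*(exp(2*l) + 1)*exp(2*l)/(1 - exp(2*l))^3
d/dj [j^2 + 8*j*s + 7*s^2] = 2*j + 8*s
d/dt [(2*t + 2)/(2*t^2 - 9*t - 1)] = 4*(-t^2 - 2*t + 4)/(4*t^4 - 36*t^3 + 77*t^2 + 18*t + 1)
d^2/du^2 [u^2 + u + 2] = 2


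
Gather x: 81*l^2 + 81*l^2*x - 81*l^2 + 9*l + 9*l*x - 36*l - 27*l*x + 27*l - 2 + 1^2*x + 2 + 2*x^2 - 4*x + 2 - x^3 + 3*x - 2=-x^3 + 2*x^2 + x*(81*l^2 - 18*l)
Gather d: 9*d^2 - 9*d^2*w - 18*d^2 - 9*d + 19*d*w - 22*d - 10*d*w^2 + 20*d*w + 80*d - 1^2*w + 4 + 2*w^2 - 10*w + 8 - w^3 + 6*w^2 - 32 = d^2*(-9*w - 9) + d*(-10*w^2 + 39*w + 49) - w^3 + 8*w^2 - 11*w - 20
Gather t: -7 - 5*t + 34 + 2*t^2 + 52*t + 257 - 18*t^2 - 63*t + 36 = -16*t^2 - 16*t + 320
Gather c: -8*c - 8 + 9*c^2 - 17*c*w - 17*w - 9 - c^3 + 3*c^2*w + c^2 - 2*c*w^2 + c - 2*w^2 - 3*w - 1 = -c^3 + c^2*(3*w + 10) + c*(-2*w^2 - 17*w - 7) - 2*w^2 - 20*w - 18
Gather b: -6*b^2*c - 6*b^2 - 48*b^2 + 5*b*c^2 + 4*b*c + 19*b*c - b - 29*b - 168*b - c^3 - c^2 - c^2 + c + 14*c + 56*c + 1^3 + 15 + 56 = b^2*(-6*c - 54) + b*(5*c^2 + 23*c - 198) - c^3 - 2*c^2 + 71*c + 72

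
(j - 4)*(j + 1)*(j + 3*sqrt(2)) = j^3 - 3*j^2 + 3*sqrt(2)*j^2 - 9*sqrt(2)*j - 4*j - 12*sqrt(2)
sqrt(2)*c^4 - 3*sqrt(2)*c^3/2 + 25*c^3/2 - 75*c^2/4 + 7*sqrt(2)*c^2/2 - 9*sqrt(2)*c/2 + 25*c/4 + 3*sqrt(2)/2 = (c - 1)*(c - 1/2)*(c + 6*sqrt(2))*(sqrt(2)*c + 1/2)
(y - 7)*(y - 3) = y^2 - 10*y + 21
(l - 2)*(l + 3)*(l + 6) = l^3 + 7*l^2 - 36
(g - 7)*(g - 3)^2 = g^3 - 13*g^2 + 51*g - 63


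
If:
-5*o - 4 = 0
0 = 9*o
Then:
No Solution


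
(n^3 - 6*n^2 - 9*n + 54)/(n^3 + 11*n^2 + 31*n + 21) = (n^2 - 9*n + 18)/(n^2 + 8*n + 7)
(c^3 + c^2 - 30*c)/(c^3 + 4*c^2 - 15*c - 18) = c*(c - 5)/(c^2 - 2*c - 3)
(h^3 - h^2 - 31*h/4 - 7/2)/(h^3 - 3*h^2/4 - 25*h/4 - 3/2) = (4*h^2 - 12*h - 7)/(4*h^2 - 11*h - 3)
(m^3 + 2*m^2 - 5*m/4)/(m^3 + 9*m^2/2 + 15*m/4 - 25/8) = 2*m/(2*m + 5)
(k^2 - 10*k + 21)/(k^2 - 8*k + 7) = (k - 3)/(k - 1)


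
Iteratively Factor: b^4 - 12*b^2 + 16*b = (b - 2)*(b^3 + 2*b^2 - 8*b) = (b - 2)^2*(b^2 + 4*b) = (b - 2)^2*(b + 4)*(b)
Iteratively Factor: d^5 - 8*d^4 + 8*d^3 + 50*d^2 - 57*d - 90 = (d - 3)*(d^4 - 5*d^3 - 7*d^2 + 29*d + 30) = (d - 3)*(d + 2)*(d^3 - 7*d^2 + 7*d + 15) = (d - 3)*(d + 1)*(d + 2)*(d^2 - 8*d + 15) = (d - 5)*(d - 3)*(d + 1)*(d + 2)*(d - 3)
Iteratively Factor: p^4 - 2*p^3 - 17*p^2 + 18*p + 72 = (p - 3)*(p^3 + p^2 - 14*p - 24) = (p - 3)*(p + 2)*(p^2 - p - 12) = (p - 4)*(p - 3)*(p + 2)*(p + 3)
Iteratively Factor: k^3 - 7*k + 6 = (k - 1)*(k^2 + k - 6) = (k - 2)*(k - 1)*(k + 3)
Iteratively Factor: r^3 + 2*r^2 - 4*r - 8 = (r - 2)*(r^2 + 4*r + 4) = (r - 2)*(r + 2)*(r + 2)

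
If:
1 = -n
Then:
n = -1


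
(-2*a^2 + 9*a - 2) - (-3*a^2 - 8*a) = a^2 + 17*a - 2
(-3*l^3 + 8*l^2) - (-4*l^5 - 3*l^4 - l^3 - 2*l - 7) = 4*l^5 + 3*l^4 - 2*l^3 + 8*l^2 + 2*l + 7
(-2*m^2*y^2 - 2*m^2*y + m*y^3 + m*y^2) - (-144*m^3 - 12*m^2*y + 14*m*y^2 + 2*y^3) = 144*m^3 - 2*m^2*y^2 + 10*m^2*y + m*y^3 - 13*m*y^2 - 2*y^3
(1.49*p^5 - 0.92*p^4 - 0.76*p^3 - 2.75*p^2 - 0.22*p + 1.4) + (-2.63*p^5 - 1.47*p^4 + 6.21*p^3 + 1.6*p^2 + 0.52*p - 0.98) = -1.14*p^5 - 2.39*p^4 + 5.45*p^3 - 1.15*p^2 + 0.3*p + 0.42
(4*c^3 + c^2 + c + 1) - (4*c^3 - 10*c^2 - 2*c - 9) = 11*c^2 + 3*c + 10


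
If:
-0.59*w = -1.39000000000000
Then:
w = 2.36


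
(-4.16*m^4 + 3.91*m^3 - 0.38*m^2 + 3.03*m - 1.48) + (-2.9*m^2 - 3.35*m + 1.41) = -4.16*m^4 + 3.91*m^3 - 3.28*m^2 - 0.32*m - 0.0700000000000001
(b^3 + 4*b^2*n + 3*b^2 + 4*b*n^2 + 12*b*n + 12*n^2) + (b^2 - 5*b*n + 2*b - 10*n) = b^3 + 4*b^2*n + 4*b^2 + 4*b*n^2 + 7*b*n + 2*b + 12*n^2 - 10*n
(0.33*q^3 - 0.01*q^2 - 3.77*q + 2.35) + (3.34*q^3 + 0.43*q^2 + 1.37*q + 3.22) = 3.67*q^3 + 0.42*q^2 - 2.4*q + 5.57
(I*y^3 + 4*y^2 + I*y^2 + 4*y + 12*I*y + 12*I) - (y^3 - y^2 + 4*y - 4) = -y^3 + I*y^3 + 5*y^2 + I*y^2 + 12*I*y + 4 + 12*I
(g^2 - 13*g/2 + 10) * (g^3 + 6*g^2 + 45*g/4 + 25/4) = g^5 - g^4/2 - 71*g^3/4 - 55*g^2/8 + 575*g/8 + 125/2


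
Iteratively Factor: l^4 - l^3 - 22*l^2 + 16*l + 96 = (l + 2)*(l^3 - 3*l^2 - 16*l + 48) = (l - 3)*(l + 2)*(l^2 - 16) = (l - 4)*(l - 3)*(l + 2)*(l + 4)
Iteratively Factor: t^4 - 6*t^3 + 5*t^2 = (t - 5)*(t^3 - t^2) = t*(t - 5)*(t^2 - t) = t^2*(t - 5)*(t - 1)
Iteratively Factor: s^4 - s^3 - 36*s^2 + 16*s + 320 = (s - 4)*(s^3 + 3*s^2 - 24*s - 80) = (s - 4)*(s + 4)*(s^2 - s - 20) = (s - 4)*(s + 4)^2*(s - 5)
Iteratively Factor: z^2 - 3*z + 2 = (z - 1)*(z - 2)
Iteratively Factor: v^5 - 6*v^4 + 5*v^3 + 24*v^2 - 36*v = (v - 3)*(v^4 - 3*v^3 - 4*v^2 + 12*v) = v*(v - 3)*(v^3 - 3*v^2 - 4*v + 12) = v*(v - 3)*(v + 2)*(v^2 - 5*v + 6) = v*(v - 3)^2*(v + 2)*(v - 2)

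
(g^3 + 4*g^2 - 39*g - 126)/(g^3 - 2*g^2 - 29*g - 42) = (g^2 + g - 42)/(g^2 - 5*g - 14)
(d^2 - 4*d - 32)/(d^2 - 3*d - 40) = (d + 4)/(d + 5)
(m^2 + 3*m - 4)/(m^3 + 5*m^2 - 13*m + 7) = (m + 4)/(m^2 + 6*m - 7)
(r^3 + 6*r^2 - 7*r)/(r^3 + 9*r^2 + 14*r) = (r - 1)/(r + 2)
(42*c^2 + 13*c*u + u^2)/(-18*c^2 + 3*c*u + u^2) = (7*c + u)/(-3*c + u)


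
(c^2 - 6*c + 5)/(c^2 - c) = (c - 5)/c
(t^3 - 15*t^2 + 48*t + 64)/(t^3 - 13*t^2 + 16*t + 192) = (t + 1)/(t + 3)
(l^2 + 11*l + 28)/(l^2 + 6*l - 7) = (l + 4)/(l - 1)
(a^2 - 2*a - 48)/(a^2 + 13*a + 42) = (a - 8)/(a + 7)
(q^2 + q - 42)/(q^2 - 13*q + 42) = (q + 7)/(q - 7)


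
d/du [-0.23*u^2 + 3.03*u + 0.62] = 3.03 - 0.46*u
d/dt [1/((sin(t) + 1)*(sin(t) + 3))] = -2*(sin(t) + 2)*cos(t)/((sin(t) + 1)^2*(sin(t) + 3)^2)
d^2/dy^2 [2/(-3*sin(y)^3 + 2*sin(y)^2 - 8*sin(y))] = 2*(81*sin(y)^3 - 66*sin(y)^2 - 44*sin(y) + 48 - 104/sin(y) + 96/sin(y)^2 - 128/sin(y)^3)/(3*sin(y)^2 - 2*sin(y) + 8)^3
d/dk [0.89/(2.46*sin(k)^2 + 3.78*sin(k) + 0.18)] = -(4.3788*sin(k) + 3.3642)*cos(k)/(2.46*sin(k)^2 + 3.78*sin(k) + 0.18)^2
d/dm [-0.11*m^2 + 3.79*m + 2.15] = 3.79 - 0.22*m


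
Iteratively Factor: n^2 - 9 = (n - 3)*(n + 3)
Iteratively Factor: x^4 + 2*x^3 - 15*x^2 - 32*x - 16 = (x + 1)*(x^3 + x^2 - 16*x - 16) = (x + 1)*(x + 4)*(x^2 - 3*x - 4) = (x - 4)*(x + 1)*(x + 4)*(x + 1)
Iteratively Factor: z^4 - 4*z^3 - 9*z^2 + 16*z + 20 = (z + 1)*(z^3 - 5*z^2 - 4*z + 20) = (z - 2)*(z + 1)*(z^2 - 3*z - 10) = (z - 2)*(z + 1)*(z + 2)*(z - 5)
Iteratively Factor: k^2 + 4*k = (k)*(k + 4)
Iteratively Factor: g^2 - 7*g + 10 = (g - 2)*(g - 5)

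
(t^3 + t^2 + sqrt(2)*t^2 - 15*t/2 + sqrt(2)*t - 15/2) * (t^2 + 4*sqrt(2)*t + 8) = t^5 + t^4 + 5*sqrt(2)*t^4 + 5*sqrt(2)*t^3 + 17*t^3/2 - 22*sqrt(2)*t^2 + 17*t^2/2 - 60*t - 22*sqrt(2)*t - 60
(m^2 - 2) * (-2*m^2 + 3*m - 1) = -2*m^4 + 3*m^3 + 3*m^2 - 6*m + 2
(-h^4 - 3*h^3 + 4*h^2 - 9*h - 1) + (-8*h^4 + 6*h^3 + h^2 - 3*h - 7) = -9*h^4 + 3*h^3 + 5*h^2 - 12*h - 8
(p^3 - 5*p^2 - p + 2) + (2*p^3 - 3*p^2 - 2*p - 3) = 3*p^3 - 8*p^2 - 3*p - 1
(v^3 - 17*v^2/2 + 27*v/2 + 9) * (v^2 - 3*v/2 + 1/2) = v^5 - 10*v^4 + 107*v^3/4 - 31*v^2/2 - 27*v/4 + 9/2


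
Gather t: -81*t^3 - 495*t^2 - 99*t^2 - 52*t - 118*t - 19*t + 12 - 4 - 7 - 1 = -81*t^3 - 594*t^2 - 189*t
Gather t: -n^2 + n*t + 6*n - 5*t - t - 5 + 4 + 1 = -n^2 + 6*n + t*(n - 6)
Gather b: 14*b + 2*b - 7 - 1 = 16*b - 8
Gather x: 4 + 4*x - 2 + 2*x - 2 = 6*x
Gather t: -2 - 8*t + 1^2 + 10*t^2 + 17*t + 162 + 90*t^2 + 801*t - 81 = 100*t^2 + 810*t + 80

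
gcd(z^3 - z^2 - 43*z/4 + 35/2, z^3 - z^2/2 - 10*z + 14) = z^2 + 3*z/2 - 7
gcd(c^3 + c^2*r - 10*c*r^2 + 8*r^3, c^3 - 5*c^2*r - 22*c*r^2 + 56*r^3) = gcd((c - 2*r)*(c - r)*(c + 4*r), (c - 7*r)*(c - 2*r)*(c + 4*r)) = -c^2 - 2*c*r + 8*r^2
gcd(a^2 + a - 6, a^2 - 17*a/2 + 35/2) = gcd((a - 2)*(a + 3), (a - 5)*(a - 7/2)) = 1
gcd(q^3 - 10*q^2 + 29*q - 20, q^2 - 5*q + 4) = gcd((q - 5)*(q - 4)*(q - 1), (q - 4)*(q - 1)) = q^2 - 5*q + 4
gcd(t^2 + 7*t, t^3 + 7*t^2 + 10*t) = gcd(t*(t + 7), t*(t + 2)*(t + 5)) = t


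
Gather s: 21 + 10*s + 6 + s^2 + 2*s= s^2 + 12*s + 27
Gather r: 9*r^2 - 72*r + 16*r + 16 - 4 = 9*r^2 - 56*r + 12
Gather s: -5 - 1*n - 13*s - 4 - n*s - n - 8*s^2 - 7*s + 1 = -2*n - 8*s^2 + s*(-n - 20) - 8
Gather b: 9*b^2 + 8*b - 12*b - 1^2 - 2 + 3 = 9*b^2 - 4*b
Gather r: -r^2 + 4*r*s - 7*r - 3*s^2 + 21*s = -r^2 + r*(4*s - 7) - 3*s^2 + 21*s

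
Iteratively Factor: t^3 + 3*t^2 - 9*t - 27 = (t + 3)*(t^2 - 9) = (t + 3)^2*(t - 3)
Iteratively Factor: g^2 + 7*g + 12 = (g + 4)*(g + 3)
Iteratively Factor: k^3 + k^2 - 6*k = (k - 2)*(k^2 + 3*k) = k*(k - 2)*(k + 3)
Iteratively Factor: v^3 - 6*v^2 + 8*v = (v)*(v^2 - 6*v + 8) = v*(v - 2)*(v - 4)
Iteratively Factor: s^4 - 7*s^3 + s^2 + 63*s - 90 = (s + 3)*(s^3 - 10*s^2 + 31*s - 30) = (s - 5)*(s + 3)*(s^2 - 5*s + 6) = (s - 5)*(s - 3)*(s + 3)*(s - 2)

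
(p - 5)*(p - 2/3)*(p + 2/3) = p^3 - 5*p^2 - 4*p/9 + 20/9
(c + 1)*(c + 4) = c^2 + 5*c + 4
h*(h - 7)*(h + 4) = h^3 - 3*h^2 - 28*h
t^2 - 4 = (t - 2)*(t + 2)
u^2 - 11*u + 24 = (u - 8)*(u - 3)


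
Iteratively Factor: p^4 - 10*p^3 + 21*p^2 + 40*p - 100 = (p - 5)*(p^3 - 5*p^2 - 4*p + 20) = (p - 5)^2*(p^2 - 4) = (p - 5)^2*(p - 2)*(p + 2)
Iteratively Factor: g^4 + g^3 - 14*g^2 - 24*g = (g + 3)*(g^3 - 2*g^2 - 8*g) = g*(g + 3)*(g^2 - 2*g - 8) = g*(g + 2)*(g + 3)*(g - 4)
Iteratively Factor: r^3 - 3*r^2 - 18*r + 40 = (r - 2)*(r^2 - r - 20) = (r - 5)*(r - 2)*(r + 4)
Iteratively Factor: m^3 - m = (m - 1)*(m^2 + m) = (m - 1)*(m + 1)*(m)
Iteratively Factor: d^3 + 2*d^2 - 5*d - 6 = (d + 1)*(d^2 + d - 6) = (d - 2)*(d + 1)*(d + 3)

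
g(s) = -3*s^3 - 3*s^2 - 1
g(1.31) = -12.89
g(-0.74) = -1.43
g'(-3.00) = -63.00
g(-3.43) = 84.77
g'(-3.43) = -85.30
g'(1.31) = -23.30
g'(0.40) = -3.84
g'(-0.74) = -0.49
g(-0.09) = -1.02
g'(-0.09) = 0.47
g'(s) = -9*s^2 - 6*s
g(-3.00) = 53.00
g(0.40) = -1.67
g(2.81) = -91.25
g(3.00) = -109.00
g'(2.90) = -93.09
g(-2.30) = 19.63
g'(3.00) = -99.00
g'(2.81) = -87.92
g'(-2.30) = -33.81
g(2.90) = -99.40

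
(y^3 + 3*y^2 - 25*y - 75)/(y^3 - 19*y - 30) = (y + 5)/(y + 2)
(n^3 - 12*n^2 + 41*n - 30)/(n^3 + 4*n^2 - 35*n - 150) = (n^2 - 6*n + 5)/(n^2 + 10*n + 25)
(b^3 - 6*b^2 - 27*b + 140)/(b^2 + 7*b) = (b^3 - 6*b^2 - 27*b + 140)/(b*(b + 7))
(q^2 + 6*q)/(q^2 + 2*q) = (q + 6)/(q + 2)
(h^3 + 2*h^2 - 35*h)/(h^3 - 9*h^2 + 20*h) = (h + 7)/(h - 4)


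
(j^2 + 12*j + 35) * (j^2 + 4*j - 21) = j^4 + 16*j^3 + 62*j^2 - 112*j - 735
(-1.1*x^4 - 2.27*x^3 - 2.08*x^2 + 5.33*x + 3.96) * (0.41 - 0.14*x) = 0.154*x^5 - 0.1332*x^4 - 0.6395*x^3 - 1.599*x^2 + 1.6309*x + 1.6236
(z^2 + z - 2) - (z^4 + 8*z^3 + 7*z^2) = -z^4 - 8*z^3 - 6*z^2 + z - 2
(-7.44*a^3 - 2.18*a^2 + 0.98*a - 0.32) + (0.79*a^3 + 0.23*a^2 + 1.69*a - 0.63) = -6.65*a^3 - 1.95*a^2 + 2.67*a - 0.95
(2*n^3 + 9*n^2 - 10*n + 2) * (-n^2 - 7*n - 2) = -2*n^5 - 23*n^4 - 57*n^3 + 50*n^2 + 6*n - 4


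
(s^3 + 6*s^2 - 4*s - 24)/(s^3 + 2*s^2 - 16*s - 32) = (s^2 + 4*s - 12)/(s^2 - 16)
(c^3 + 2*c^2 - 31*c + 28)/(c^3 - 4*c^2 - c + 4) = (c + 7)/(c + 1)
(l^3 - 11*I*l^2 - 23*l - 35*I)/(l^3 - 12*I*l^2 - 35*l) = (l + I)/l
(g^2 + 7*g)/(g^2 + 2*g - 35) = g/(g - 5)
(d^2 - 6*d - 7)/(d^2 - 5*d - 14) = (d + 1)/(d + 2)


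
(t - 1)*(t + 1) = t^2 - 1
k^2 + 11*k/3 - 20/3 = (k - 4/3)*(k + 5)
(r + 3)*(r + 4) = r^2 + 7*r + 12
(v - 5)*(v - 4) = v^2 - 9*v + 20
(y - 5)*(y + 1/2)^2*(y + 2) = y^4 - 2*y^3 - 51*y^2/4 - 43*y/4 - 5/2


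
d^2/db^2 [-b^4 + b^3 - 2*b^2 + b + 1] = -12*b^2 + 6*b - 4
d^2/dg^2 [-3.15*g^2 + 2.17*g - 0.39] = -6.30000000000000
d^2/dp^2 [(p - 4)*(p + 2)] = 2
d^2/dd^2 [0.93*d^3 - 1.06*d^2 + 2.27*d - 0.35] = 5.58*d - 2.12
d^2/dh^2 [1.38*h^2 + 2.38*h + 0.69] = 2.76000000000000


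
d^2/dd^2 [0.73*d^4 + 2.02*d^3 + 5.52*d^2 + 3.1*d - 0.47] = 8.76*d^2 + 12.12*d + 11.04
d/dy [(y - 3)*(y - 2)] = 2*y - 5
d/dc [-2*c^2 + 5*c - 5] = 5 - 4*c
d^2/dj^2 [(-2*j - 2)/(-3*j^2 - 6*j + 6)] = 4*(3*(-j - 1)*(j^2 + 2*j - 2) + 4*(j + 1)^3)/(3*(j^2 + 2*j - 2)^3)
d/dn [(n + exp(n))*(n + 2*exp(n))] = 3*n*exp(n) + 2*n + 4*exp(2*n) + 3*exp(n)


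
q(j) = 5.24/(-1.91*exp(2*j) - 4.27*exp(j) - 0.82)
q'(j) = 5.24*(3.82*exp(2*j) + 4.27*exp(j))/(-1.91*exp(2*j) - 4.27*exp(j) - 0.82)^2 = (20.0168*exp(j) + 22.3748)*exp(j)/(1.91*exp(2*j) + 4.27*exp(j) + 0.82)^2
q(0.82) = -0.26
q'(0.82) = 0.37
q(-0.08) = -0.82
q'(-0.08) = 0.92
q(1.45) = -0.10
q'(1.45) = 0.16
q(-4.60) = -6.07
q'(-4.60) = 0.30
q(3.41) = -0.00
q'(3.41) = 0.01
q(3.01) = -0.01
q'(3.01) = 0.01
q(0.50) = -0.40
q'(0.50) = 0.54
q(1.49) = -0.09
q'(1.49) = 0.15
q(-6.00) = -6.31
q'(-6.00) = 0.08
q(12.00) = 0.00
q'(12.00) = 0.00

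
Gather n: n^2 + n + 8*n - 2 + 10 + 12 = n^2 + 9*n + 20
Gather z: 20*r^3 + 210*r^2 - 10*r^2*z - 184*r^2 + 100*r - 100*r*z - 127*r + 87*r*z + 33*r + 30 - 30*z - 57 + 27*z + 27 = 20*r^3 + 26*r^2 + 6*r + z*(-10*r^2 - 13*r - 3)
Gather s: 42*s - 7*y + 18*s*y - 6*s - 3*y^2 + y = s*(18*y + 36) - 3*y^2 - 6*y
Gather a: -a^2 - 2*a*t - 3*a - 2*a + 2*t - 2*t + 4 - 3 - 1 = -a^2 + a*(-2*t - 5)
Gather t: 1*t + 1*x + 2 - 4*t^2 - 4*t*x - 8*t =-4*t^2 + t*(-4*x - 7) + x + 2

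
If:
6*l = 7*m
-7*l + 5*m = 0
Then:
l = 0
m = 0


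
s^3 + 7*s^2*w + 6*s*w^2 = s*(s + w)*(s + 6*w)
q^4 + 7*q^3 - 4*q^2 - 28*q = q*(q - 2)*(q + 2)*(q + 7)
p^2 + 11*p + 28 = (p + 4)*(p + 7)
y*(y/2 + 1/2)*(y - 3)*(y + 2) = y^4/2 - 7*y^2/2 - 3*y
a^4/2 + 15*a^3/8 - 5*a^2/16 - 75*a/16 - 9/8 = (a/2 + 1)*(a - 3/2)*(a + 1/4)*(a + 3)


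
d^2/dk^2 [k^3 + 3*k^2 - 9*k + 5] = 6*k + 6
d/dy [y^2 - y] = 2*y - 1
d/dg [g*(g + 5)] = 2*g + 5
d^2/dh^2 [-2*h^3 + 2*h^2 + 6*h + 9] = 4 - 12*h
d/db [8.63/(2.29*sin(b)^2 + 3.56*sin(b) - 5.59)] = -(39.5254*sin(b) + 30.7228)*cos(b)/(2.29*sin(b)^2 + 3.56*sin(b) - 5.59)^2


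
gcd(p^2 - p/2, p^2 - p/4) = p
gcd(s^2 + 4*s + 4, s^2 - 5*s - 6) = 1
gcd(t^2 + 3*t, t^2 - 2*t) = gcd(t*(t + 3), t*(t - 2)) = t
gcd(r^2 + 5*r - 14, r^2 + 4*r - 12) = r - 2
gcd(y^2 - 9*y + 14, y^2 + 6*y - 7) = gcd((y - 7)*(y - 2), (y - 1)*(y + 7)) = 1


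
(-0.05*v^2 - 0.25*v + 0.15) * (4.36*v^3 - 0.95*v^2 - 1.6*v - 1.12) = -0.218*v^5 - 1.0425*v^4 + 0.9715*v^3 + 0.3135*v^2 + 0.04*v - 0.168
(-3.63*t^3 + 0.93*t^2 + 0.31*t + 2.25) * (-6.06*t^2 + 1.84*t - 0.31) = 21.9978*t^5 - 12.315*t^4 + 0.9579*t^3 - 13.3529*t^2 + 4.0439*t - 0.6975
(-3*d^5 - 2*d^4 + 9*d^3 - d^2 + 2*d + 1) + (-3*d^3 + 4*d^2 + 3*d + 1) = -3*d^5 - 2*d^4 + 6*d^3 + 3*d^2 + 5*d + 2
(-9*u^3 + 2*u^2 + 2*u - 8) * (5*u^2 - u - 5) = -45*u^5 + 19*u^4 + 53*u^3 - 52*u^2 - 2*u + 40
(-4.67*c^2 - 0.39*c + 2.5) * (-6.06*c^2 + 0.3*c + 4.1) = 28.3002*c^4 + 0.9624*c^3 - 34.414*c^2 - 0.849*c + 10.25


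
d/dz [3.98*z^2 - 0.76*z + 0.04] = 7.96*z - 0.76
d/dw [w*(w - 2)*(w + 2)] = 3*w^2 - 4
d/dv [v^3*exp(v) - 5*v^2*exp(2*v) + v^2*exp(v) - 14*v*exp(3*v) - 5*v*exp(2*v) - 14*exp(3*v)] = (v^3 - 10*v^2*exp(v) + 4*v^2 - 42*v*exp(2*v) - 20*v*exp(v) + 2*v - 56*exp(2*v) - 5*exp(v))*exp(v)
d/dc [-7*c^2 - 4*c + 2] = -14*c - 4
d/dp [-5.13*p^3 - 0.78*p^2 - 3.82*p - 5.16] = -15.39*p^2 - 1.56*p - 3.82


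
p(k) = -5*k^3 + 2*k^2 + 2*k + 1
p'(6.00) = -514.00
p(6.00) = -995.00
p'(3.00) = -121.00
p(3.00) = -110.00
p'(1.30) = -18.15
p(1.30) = -4.00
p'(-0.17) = 0.89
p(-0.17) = 0.74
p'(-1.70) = -48.15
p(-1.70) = 27.94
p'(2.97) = -118.43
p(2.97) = -106.41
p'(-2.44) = -97.06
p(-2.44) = 80.66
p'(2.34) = -70.77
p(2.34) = -47.43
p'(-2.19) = -78.70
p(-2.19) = 58.73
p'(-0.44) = -2.66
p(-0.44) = 0.93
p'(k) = -15*k^2 + 4*k + 2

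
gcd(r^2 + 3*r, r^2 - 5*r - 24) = r + 3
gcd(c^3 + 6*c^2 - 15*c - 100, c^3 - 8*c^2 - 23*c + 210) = c + 5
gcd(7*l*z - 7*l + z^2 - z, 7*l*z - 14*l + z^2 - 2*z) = 7*l + z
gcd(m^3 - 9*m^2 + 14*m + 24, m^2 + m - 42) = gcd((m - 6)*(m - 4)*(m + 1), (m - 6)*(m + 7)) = m - 6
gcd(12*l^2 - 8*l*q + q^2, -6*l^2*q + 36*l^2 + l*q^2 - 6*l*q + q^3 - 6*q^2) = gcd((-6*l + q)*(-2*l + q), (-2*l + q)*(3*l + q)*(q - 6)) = -2*l + q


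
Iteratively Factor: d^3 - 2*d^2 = (d - 2)*(d^2) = d*(d - 2)*(d)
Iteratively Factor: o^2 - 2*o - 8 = (o - 4)*(o + 2)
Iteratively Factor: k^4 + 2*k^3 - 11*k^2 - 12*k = (k + 4)*(k^3 - 2*k^2 - 3*k) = (k + 1)*(k + 4)*(k^2 - 3*k) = (k - 3)*(k + 1)*(k + 4)*(k)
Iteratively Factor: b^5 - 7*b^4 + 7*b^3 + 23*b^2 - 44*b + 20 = (b - 1)*(b^4 - 6*b^3 + b^2 + 24*b - 20) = (b - 5)*(b - 1)*(b^3 - b^2 - 4*b + 4) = (b - 5)*(b - 1)*(b + 2)*(b^2 - 3*b + 2) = (b - 5)*(b - 1)^2*(b + 2)*(b - 2)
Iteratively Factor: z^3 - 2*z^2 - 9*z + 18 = (z + 3)*(z^2 - 5*z + 6) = (z - 2)*(z + 3)*(z - 3)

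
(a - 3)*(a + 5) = a^2 + 2*a - 15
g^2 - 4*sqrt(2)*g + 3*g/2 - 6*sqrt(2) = (g + 3/2)*(g - 4*sqrt(2))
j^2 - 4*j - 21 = (j - 7)*(j + 3)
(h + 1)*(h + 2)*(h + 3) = h^3 + 6*h^2 + 11*h + 6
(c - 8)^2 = c^2 - 16*c + 64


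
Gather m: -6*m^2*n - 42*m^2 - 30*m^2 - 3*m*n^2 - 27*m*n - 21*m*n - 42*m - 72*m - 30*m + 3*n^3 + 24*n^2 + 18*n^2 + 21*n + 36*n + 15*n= m^2*(-6*n - 72) + m*(-3*n^2 - 48*n - 144) + 3*n^3 + 42*n^2 + 72*n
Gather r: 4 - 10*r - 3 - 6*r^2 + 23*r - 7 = -6*r^2 + 13*r - 6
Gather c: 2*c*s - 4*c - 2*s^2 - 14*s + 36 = c*(2*s - 4) - 2*s^2 - 14*s + 36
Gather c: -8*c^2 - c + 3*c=-8*c^2 + 2*c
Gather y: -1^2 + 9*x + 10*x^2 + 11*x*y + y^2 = 10*x^2 + 11*x*y + 9*x + y^2 - 1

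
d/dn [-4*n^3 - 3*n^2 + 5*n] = -12*n^2 - 6*n + 5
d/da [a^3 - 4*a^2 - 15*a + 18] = 3*a^2 - 8*a - 15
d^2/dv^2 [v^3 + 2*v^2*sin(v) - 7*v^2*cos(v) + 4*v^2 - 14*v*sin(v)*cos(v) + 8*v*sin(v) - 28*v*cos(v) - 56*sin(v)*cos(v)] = -2*v^2*sin(v) + 7*v^2*cos(v) + 20*v*sin(v) + 28*v*sin(2*v) + 36*v*cos(v) + 6*v + 60*sin(v) + 112*sin(2*v) + 2*cos(v) - 28*cos(2*v) + 8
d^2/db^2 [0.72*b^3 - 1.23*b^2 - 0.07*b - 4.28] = 4.32*b - 2.46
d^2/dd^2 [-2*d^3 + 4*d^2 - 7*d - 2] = 8 - 12*d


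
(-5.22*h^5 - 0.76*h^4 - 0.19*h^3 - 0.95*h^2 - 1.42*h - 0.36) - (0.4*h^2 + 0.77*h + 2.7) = -5.22*h^5 - 0.76*h^4 - 0.19*h^3 - 1.35*h^2 - 2.19*h - 3.06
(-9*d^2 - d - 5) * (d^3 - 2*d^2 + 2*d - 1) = -9*d^5 + 17*d^4 - 21*d^3 + 17*d^2 - 9*d + 5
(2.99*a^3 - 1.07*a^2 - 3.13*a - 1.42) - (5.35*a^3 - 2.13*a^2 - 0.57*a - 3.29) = -2.36*a^3 + 1.06*a^2 - 2.56*a + 1.87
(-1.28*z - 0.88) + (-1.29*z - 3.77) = -2.57*z - 4.65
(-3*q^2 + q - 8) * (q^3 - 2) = -3*q^5 + q^4 - 8*q^3 + 6*q^2 - 2*q + 16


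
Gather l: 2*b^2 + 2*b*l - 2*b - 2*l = 2*b^2 - 2*b + l*(2*b - 2)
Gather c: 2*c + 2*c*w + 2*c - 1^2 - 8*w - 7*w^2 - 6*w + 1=c*(2*w + 4) - 7*w^2 - 14*w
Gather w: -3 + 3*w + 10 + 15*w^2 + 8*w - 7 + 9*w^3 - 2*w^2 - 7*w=9*w^3 + 13*w^2 + 4*w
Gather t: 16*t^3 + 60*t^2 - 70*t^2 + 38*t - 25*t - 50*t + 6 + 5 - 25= 16*t^3 - 10*t^2 - 37*t - 14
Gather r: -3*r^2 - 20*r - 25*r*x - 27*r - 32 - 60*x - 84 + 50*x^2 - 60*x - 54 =-3*r^2 + r*(-25*x - 47) + 50*x^2 - 120*x - 170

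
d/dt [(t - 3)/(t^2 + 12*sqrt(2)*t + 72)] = (t^2 + 12*sqrt(2)*t - 2*(t - 3)*(t + 6*sqrt(2)) + 72)/(t^2 + 12*sqrt(2)*t + 72)^2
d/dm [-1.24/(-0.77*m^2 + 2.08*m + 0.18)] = (2.5792 - 1.9096*m)/(-0.77*m^2 + 2.08*m + 0.18)^2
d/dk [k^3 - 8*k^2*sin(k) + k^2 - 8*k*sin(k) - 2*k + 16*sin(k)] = -8*k^2*cos(k) + 3*k^2 - 16*k*sin(k) - 8*k*cos(k) + 2*k - 8*sin(k) + 16*cos(k) - 2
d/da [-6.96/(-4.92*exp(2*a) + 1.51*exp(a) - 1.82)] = (10.5096 - 68.4864*exp(a))*exp(a)/(4.92*exp(2*a) - 1.51*exp(a) + 1.82)^2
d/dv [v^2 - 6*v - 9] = 2*v - 6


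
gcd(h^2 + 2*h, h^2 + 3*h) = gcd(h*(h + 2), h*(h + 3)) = h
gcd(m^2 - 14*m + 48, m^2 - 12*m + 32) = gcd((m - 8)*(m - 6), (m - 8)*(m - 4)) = m - 8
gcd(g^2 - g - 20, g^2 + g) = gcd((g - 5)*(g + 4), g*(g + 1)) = 1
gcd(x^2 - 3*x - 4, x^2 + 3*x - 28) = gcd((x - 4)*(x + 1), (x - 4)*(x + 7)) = x - 4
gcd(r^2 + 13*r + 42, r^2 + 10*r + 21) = r + 7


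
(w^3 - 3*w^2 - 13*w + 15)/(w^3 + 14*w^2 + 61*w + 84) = (w^2 - 6*w + 5)/(w^2 + 11*w + 28)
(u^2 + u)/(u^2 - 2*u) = (u + 1)/(u - 2)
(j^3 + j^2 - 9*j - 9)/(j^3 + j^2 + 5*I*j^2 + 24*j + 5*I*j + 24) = (j^2 - 9)/(j^2 + 5*I*j + 24)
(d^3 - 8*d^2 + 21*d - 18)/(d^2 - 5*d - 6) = (-d^3 + 8*d^2 - 21*d + 18)/(-d^2 + 5*d + 6)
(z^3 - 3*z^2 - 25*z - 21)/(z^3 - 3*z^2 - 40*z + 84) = (z^2 + 4*z + 3)/(z^2 + 4*z - 12)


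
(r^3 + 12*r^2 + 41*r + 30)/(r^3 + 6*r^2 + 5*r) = (r + 6)/r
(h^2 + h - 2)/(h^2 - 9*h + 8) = (h + 2)/(h - 8)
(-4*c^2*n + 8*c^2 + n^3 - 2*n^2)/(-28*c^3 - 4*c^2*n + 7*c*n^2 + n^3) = (n - 2)/(7*c + n)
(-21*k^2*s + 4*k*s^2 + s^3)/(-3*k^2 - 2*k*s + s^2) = s*(7*k + s)/(k + s)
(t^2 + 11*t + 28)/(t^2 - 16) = (t + 7)/(t - 4)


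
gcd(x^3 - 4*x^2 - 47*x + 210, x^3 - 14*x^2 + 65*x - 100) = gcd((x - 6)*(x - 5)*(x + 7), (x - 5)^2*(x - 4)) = x - 5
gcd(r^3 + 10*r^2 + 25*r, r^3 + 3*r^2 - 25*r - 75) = r + 5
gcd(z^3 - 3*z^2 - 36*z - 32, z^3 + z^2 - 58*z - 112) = z - 8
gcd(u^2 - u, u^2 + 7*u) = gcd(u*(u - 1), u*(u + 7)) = u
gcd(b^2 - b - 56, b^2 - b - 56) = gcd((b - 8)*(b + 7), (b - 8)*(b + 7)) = b^2 - b - 56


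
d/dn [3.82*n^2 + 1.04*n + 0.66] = 7.64*n + 1.04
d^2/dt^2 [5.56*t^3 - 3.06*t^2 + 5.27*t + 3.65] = 33.36*t - 6.12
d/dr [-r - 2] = -1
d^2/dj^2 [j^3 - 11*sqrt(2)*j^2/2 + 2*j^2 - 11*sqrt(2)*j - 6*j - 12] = 6*j - 11*sqrt(2) + 4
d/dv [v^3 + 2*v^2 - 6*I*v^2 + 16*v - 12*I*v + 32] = 3*v^2 + v*(4 - 12*I) + 16 - 12*I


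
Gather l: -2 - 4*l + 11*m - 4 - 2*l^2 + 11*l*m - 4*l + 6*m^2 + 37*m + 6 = -2*l^2 + l*(11*m - 8) + 6*m^2 + 48*m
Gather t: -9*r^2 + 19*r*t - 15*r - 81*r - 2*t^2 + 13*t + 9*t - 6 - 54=-9*r^2 - 96*r - 2*t^2 + t*(19*r + 22) - 60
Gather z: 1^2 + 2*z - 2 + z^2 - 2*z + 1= z^2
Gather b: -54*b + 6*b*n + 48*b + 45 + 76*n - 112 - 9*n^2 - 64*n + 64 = b*(6*n - 6) - 9*n^2 + 12*n - 3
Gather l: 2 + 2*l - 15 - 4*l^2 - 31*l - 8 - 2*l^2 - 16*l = -6*l^2 - 45*l - 21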